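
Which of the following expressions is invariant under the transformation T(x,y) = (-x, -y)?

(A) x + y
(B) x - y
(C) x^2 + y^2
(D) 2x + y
C

An expression E(x,y) is invariant under T if E(T(x,y)) = E(x,y). Here T(x,y) = (-x, -y).
Substitute the transformed coordinates into each option and compare with the original:
(A) x + y  ->  (-x) + (-y) = -x - y   [differs from x + y: not invariant]
(B) x - y  ->  (-x) - (-y) = -x + y   [differs from x - y: not invariant]
(C) x^2 + y^2  ->  (-x)^2 + (-y)^2 = x^2 + y^2   [equals x^2 + y^2: invariant]
(D) 2x + y  ->  2(-x) + (-y) = -2x - y   [differs from 2x + y: not invariant]

Only option (C), x^2 + y^2, is unchanged by the transformation.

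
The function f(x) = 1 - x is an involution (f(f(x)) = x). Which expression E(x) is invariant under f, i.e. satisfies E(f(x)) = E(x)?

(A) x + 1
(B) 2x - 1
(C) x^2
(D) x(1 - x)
D

Replace x by f(x) = 1 - x in each option and simplify. As a quick numerical cross-check, also compare E(4) with E(f(4)) = E(-3).

(A) x + 1  ->  (1 - x) + 1 = 2 - x; check: E(4) = 5 but E(-3) = -2.   [not invariant]
(B) 2x - 1  ->  2(1 - x) - 1 = 1 - 2x; check: E(4) = 7 but E(-3) = -7.   [not invariant]
(C) x^2  ->  (1 - x)^2 = (x - 1)^2; check: E(4) = 16 but E(-3) = 9.   [not invariant]
(D) x(1 - x)  ->  (1 - x)(1 - (1 - x)), which simplifies back to x(1 - x); check: E(4) = -12, E(-3) = -12.   [invariant]

Only (D) is unchanged. E is symmetric under swapping x with f(x) = 1 - x, which is exactly what an involution does.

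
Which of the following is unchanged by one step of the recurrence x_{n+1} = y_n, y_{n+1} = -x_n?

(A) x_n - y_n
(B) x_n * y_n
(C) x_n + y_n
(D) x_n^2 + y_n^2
D

For the recurrence x_{n+1} = y_n, y_{n+1} = -x_n:

x_{n+1}^2 + y_{n+1}^2 = y_n^2 + (-x_n)^2 = x_n^2 + y_n^2
The sum of squares is conserved (like energy in a harmonic oscillator).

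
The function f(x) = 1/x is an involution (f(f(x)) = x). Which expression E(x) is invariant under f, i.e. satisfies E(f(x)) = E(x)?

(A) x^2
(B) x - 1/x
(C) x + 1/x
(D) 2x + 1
C

Replace x by f(x) = 1/x in each option and simplify. As a quick numerical cross-check, also compare E(3) with E(f(3)) = E(1/3).

(A) x^2  ->  (1/x)^2 = x^(-2); check: E(3) = 9 but E(1/3) = 1/9.   [not invariant]
(B) x - 1/x  ->  (1/x) - 1/(1/x) = -x + 1/x; check: E(3) = 8/3 but E(1/3) = -8/3.   [not invariant]
(C) x + 1/x  ->  (1/x) + 1/(1/x), which simplifies back to x + 1/x; check: E(3) = 10/3, E(1/3) = 10/3.   [invariant]
(D) 2x + 1  ->  2(1/x) + 1 = (x + 2)/x; check: E(3) = 7 but E(1/3) = 5/3.   [not invariant]

Only (C) is unchanged. E is symmetric under swapping x with f(x) = 1/x, which is exactly what an involution does.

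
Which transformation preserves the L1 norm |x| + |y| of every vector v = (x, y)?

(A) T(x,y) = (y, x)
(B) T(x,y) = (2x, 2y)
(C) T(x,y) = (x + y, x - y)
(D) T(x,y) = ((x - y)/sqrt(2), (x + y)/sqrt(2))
A

A transformation preserves a norm if ||T(v)|| = ||v|| for every v; a single vector where the norm changes rules an option out.

(A) T(x,y) = (y, x): preserves the norm -- it only permutes the coordinates and/or flips signs, which leaves |x| + |y| unchanged.
(B) T(x,y) = (2x, 2y): v = (1, 0) has norm |1| + |0| = 1, but T(v) = (2, 0) has norm 2 -- not preserved.
(C) T(x,y) = (x + y, x - y): v = (1, 0) has norm |1| + |0| = 1, but T(v) = (1, 1) has norm 2 -- not preserved.
(D) T(x,y) = ((x - y)/sqrt(2), (x + y)/sqrt(2)): v = (1, 0) has norm |1| + |0| = 1, but T(v) = (sqrt(2)/2, sqrt(2)/2) has norm sqrt(2) -- not preserved.

Therefore the answer is (A).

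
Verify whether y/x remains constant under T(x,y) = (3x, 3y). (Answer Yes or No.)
Yes

Substitute T(x,y) = (3x, 3y) into the expression and compare with the original.

Original: y/x
After applying T: (3y)/(3x) = y/x

This is identical to the original y/x, so the expression is invariant.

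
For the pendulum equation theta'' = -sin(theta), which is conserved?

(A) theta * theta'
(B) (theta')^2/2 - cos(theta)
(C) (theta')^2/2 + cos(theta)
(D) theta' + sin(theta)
B

A first integral I satisfies dI/dt = 0 along every solution. Differentiate each option and use the equation of motion:
(A) d/dt[theta * theta'] = (theta')^2 + theta theta'' = (theta')^2 - theta sin(theta), not identically 0
(B) d/dt[(theta')^2/2 - cos(theta)] = theta' theta'' + sin(theta) theta' = theta'(-sin(theta)) + theta' sin(theta) = 0
(C) d/dt[(theta')^2/2 + cos(theta)] = theta' theta'' - sin(theta) theta' = -2 theta' sin(theta), not identically 0
(D) d/dt[theta' + sin(theta)] = theta'' + cos(theta) theta' = -sin(theta) + theta' cos(theta), not identically 0

Only (B) has zero time-derivative. This is the total energy: kinetic (theta')^2/2 plus potential -cos(theta).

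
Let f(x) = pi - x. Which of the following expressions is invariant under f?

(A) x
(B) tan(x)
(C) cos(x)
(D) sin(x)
D

For f(x) = pi - x:
sin(pi - x) = sin(x), so sine is invariant under this transformation.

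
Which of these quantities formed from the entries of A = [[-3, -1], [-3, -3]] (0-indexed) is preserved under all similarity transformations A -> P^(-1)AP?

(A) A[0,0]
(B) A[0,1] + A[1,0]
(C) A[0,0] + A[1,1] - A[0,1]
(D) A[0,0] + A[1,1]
D

A[0,0] + A[1,1] is the trace of A. By the cyclic property of the trace, tr(P^(-1)AP) = tr(APP^(-1)) = tr(A), so it is the same for every matrix similar to A.

The other combinations are not similarity invariants. For example, take P = [[1, 2], [0, 1]] (det P = 1), so P^(-1) = [[1, -2], [0, 1]] and
B = P^(-1)AP = [[3, 11], [-3, -9]].
Evaluating each option on A and on B:
(A) A[0,0]: -3 for A, 3 for B -> changes
(B) A[0,1] + A[1,0]: -4 for A, 8 for B -> changes
(C) A[0,0] + A[1,1] - A[0,1]: -5 for A, -17 for B -> changes
(D) A[0,0] + A[1,1]: -6 for A, -6 for B -> unchanged

Only (D) A[0,0] + A[1,1] = -6 survives (and it does so for every P, not just this one), so it is the invariant.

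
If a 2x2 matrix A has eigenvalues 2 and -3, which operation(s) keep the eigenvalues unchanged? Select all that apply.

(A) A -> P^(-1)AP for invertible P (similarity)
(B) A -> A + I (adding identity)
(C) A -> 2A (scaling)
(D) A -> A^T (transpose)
A and D

Eigenvalues are preserved by:
1. Similarity transformations: A -> P^(-1)AP (same characteristic polynomial)
2. Transpose: A^T has the same eigenvalues as A

Eigenvalues are NOT preserved by:
- Adding identity: eigenvalues become 2+1, -3+1
- Scaling: eigenvalues become 4, -6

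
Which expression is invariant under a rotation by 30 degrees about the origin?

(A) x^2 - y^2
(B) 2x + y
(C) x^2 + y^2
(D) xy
C

A rotation by 30 degrees sends (x, y) to (sqrt(3)x/2 - y/2, x/2 + sqrt(3)y/2).
Substitute the transformed coordinates into each option and compare with the original:
(A) x^2 - y^2  ->  (sqrt(3)x/2 - y/2)^2 - (x/2 + sqrt(3)y/2)^2 = x^2/2 - sqrt(3)xy - y^2/2   [differs from x^2 - y^2: not invariant]
(B) 2x + y  ->  2(sqrt(3)x/2 - y/2) + (x/2 + sqrt(3)y/2) = x/2 + sqrt(3)x - y + sqrt(3)y/2   [differs from 2x + y: not invariant]
(C) x^2 + y^2  ->  (sqrt(3)x/2 - y/2)^2 + (x/2 + sqrt(3)y/2)^2 = x^2 + y^2   [equals x^2 + y^2: invariant]
(D) xy  ->  (sqrt(3)x/2 - y/2)(x/2 + sqrt(3)y/2) = sqrt(3)x^2/4 + xy/2 - sqrt(3)y^2/4   [differs from xy: not invariant]

Only option (C), x^2 + y^2, is unchanged by the transformation.
Geometrically, x^2 + y^2 is the squared distance from the origin, which every rotation about the origin preserves.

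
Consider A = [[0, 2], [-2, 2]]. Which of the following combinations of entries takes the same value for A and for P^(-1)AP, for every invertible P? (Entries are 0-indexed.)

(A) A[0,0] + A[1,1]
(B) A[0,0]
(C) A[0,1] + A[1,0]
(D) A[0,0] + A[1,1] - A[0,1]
A

A[0,0] + A[1,1] is the trace of A. By the cyclic property of the trace, tr(P^(-1)AP) = tr(APP^(-1)) = tr(A), so it is the same for every matrix similar to A.

The other combinations are not similarity invariants. For example, take P = [[1, -1], [0, 1]] (det P = 1), so P^(-1) = [[1, 1], [0, 1]] and
B = P^(-1)AP = [[-2, 6], [-2, 4]].
Evaluating each option on A and on B:
(A) A[0,0] + A[1,1]: 2 for A, 2 for B -> unchanged
(B) A[0,0]: 0 for A, -2 for B -> changes
(C) A[0,1] + A[1,0]: 0 for A, 4 for B -> changes
(D) A[0,0] + A[1,1] - A[0,1]: 0 for A, -4 for B -> changes

Only (A) A[0,0] + A[1,1] = 2 survives (and it does so for every P, not just this one), so it is the invariant.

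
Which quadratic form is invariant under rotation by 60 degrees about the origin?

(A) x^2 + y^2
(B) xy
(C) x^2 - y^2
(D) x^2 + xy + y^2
A

Rotation by 60 degrees sends (x, y) to (x/2 - sqrt(3)y/2, sqrt(3)x/2 + y/2).
Substitute the transformed coordinates into each option and compare with the original:
(A) x^2 + y^2  ->  (x/2 - sqrt(3)y/2)^2 + (sqrt(3)x/2 + y/2)^2 = x^2 + y^2   [equals x^2 + y^2: invariant]
(B) xy  ->  (x/2 - sqrt(3)y/2)(sqrt(3)x/2 + y/2) = sqrt(3)x^2/4 - xy/2 - sqrt(3)y^2/4   [differs from xy: not invariant]
(C) x^2 - y^2  ->  (x/2 - sqrt(3)y/2)^2 - (sqrt(3)x/2 + y/2)^2 = -x^2/2 - sqrt(3)xy + y^2/2   [differs from x^2 - y^2: not invariant]
(D) x^2 + xy + y^2  ->  (x/2 - sqrt(3)y/2)^2 + (x/2 - sqrt(3)y/2)(sqrt(3)x/2 + y/2) + (sqrt(3)x/2 + y/2)^2 = sqrt(3)x^2/4 + x^2 - xy/2 - sqrt(3)y^2/4 + y^2   [differs from x^2 + xy + y^2: not invariant]

Only option (A), x^2 + y^2, is unchanged by the transformation.
x^2 + y^2 is the squared distance from the origin, which rotations preserve.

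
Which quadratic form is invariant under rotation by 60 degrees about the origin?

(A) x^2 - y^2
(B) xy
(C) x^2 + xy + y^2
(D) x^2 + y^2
D

Rotation by 60 degrees sends (x, y) to (x/2 - sqrt(3)y/2, sqrt(3)x/2 + y/2).
Substitute the transformed coordinates into each option and compare with the original:
(A) x^2 - y^2  ->  (x/2 - sqrt(3)y/2)^2 - (sqrt(3)x/2 + y/2)^2 = -x^2/2 - sqrt(3)xy + y^2/2   [differs from x^2 - y^2: not invariant]
(B) xy  ->  (x/2 - sqrt(3)y/2)(sqrt(3)x/2 + y/2) = sqrt(3)x^2/4 - xy/2 - sqrt(3)y^2/4   [differs from xy: not invariant]
(C) x^2 + xy + y^2  ->  (x/2 - sqrt(3)y/2)^2 + (x/2 - sqrt(3)y/2)(sqrt(3)x/2 + y/2) + (sqrt(3)x/2 + y/2)^2 = sqrt(3)x^2/4 + x^2 - xy/2 - sqrt(3)y^2/4 + y^2   [differs from x^2 + xy + y^2: not invariant]
(D) x^2 + y^2  ->  (x/2 - sqrt(3)y/2)^2 + (sqrt(3)x/2 + y/2)^2 = x^2 + y^2   [equals x^2 + y^2: invariant]

Only option (D), x^2 + y^2, is unchanged by the transformation.
x^2 + y^2 is the squared distance from the origin, which rotations preserve.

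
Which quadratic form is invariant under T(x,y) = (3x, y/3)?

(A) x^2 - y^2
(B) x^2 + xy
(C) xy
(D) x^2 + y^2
C

T multiplies x by 3 and divides y by 3.
Substitute the transformed coordinates into each option and compare with the original:
(A) x^2 - y^2  ->  (3x)^2 - (y/3)^2 = 9x^2 - y^2/9   [differs from x^2 - y^2: not invariant]
(B) x^2 + xy  ->  (3x)^2 + (3x)(y/3) = 9x^2 + xy   [differs from x^2 + xy: not invariant]
(C) xy  ->  (3x)(y/3) = xy   [equals xy: invariant]
(D) x^2 + y^2  ->  (3x)^2 + (y/3)^2 = 9x^2 + y^2/9   [differs from x^2 + y^2: not invariant]

Only option (C), xy, is unchanged by the transformation.
The factors 3 and 1/3 cancel only in the pure product xy.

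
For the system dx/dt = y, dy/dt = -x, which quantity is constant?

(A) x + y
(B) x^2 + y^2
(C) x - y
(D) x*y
B

A first integral I satisfies dI/dt = 0 along every solution. Differentiate each option and use the equation of motion:
(A) d/dt[x + y] = y + (-x) = y - x, not identically 0
(B) d/dt[x^2 + y^2] = 2x*dx/dt + 2y*dy/dt = 2x*y + 2y*(-x) = 0
(C) d/dt[x - y] = y - (-x) = x + y, not identically 0
(D) d/dt[x*y] = (dx/dt)y + x(dy/dt) = y^2 - x^2, not identically 0

Only (B) has zero time-derivative. So x^2 + y^2 (the squared radius; trajectories are circles) is the conserved quantity.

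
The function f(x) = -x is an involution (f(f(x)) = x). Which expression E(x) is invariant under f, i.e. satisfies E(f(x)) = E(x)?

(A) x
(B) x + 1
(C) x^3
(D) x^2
D

Replace x by f(x) = -x in each option and simplify. As a quick numerical cross-check, also compare E(5) with E(f(5)) = E(-5).

(A) x  ->  (-x) = -x; check: E(5) = 5 but E(-5) = -5.   [not invariant]
(B) x + 1  ->  (-x) + 1 = 1 - x; check: E(5) = 6 but E(-5) = -4.   [not invariant]
(C) x^3  ->  (-x)^3 = -x^3; check: E(5) = 125 but E(-5) = -125.   [not invariant]
(D) x^2  ->  (-x)^2, which simplifies back to x^2; check: E(5) = 25, E(-5) = 25.   [invariant]

Only (D) is unchanged. E is symmetric under swapping x with f(x) = -x, which is exactly what an involution does.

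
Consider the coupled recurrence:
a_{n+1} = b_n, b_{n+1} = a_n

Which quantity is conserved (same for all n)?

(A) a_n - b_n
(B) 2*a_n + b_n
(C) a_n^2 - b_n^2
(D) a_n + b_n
D

Replace a_n by a_{n+1} = b_n and b_n by b_{n+1} = a_n in each option and simplify:
(A) a_n - b_n  ->  (b_n) - (a_n) = -a_n + b_n   [not conserved]
(B) 2*a_n + b_n  ->  2*(b_n) + (a_n) = a_n + 2*b_n   [not conserved]
(C) a_n^2 - b_n^2  ->  (b_n)^2 - (a_n)^2 = -a_n^2 + b_n^2   [not conserved]
(D) a_n + b_n  ->  (b_n) + (a_n) = a_n + b_n   [conserved]

Only (D) a_n + b_n returns to itself after one step, so it is the conserved quantity.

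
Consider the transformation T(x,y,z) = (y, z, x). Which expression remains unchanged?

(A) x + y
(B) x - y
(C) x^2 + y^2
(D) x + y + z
D

Apply T(x,y,z) = (y, z, x) to each option, i.e. replace (x, y, z) by the transformed coordinates.
Substitute the transformed coordinates into each option and compare with the original:
(A) x + y  ->  (y) + (z) = y + z   [differs from x + y: not invariant]
(B) x - y  ->  (y) - (z) = y - z   [differs from x - y: not invariant]
(C) x^2 + y^2  ->  (y)^2 + (z)^2 = y^2 + z^2   [differs from x^2 + y^2: not invariant]
(D) x + y + z  ->  (y) + (z) + (x) = x + y + z   [equals x + y + z: invariant]

Only option (D), x + y + z, is unchanged by the transformation.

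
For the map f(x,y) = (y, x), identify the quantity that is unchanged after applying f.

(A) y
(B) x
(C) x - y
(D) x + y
D

For f(x,y) = (y, x):
After applying f: x' = y, y' = x. So x' + y' = y + x = x + y.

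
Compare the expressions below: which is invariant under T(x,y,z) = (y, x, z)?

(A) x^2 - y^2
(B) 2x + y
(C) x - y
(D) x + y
D

Apply T(x,y,z) = (y, x, z) to each option, i.e. replace (x, y, z) by the transformed coordinates.
Substitute the transformed coordinates into each option and compare with the original:
(A) x^2 - y^2  ->  (y)^2 - (x)^2 = -x^2 + y^2   [differs from x^2 - y^2: not invariant]
(B) 2x + y  ->  2(y) + (x) = x + 2y   [differs from 2x + y: not invariant]
(C) x - y  ->  (y) - (x) = -x + y   [differs from x - y: not invariant]
(D) x + y  ->  (y) + (x) = x + y   [equals x + y: invariant]

Only option (D), x + y, is unchanged by the transformation.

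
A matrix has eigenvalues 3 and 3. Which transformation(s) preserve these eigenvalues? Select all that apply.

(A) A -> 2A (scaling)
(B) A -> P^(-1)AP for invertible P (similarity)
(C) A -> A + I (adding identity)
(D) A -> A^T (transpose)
B and D

Eigenvalues are preserved by:
1. Similarity transformations: A -> P^(-1)AP (same characteristic polynomial)
2. Transpose: A^T has the same eigenvalues as A

Eigenvalues are NOT preserved by:
- Adding identity: eigenvalues become 3+1, 3+1
- Scaling: eigenvalues become 6, 6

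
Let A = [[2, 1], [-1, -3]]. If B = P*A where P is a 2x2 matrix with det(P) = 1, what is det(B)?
-5

By the multiplicative property of determinants, det(B) = det(P*A) = det(P) * det(A) = det(A),
so the determinant is invariant under multiplication by any determinant-1 matrix; we just need det(A).

det(A) = (2)(-3) - (1)(-1) = -6 - (-1) = -5

Therefore det(B) = 1 * (-5) = -5.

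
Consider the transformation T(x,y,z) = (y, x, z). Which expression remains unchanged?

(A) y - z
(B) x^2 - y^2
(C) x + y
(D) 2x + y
C

Apply T(x,y,z) = (y, x, z) to each option, i.e. replace (x, y, z) by the transformed coordinates.
Substitute the transformed coordinates into each option and compare with the original:
(A) y - z  ->  (x) - (z) = x - z   [differs from y - z: not invariant]
(B) x^2 - y^2  ->  (y)^2 - (x)^2 = -x^2 + y^2   [differs from x^2 - y^2: not invariant]
(C) x + y  ->  (y) + (x) = x + y   [equals x + y: invariant]
(D) 2x + y  ->  2(y) + (x) = x + 2y   [differs from 2x + y: not invariant]

Only option (C), x + y, is unchanged by the transformation.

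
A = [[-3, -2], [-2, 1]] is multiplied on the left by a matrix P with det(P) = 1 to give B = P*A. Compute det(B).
-7

By the multiplicative property of determinants, det(B) = det(P*A) = det(P) * det(A) = det(A),
so the determinant is invariant under multiplication by any determinant-1 matrix; we just need det(A).

det(A) = (-3)(1) - (-2)(-2) = -3 - 4 = -7

Therefore det(B) = 1 * (-7) = -7.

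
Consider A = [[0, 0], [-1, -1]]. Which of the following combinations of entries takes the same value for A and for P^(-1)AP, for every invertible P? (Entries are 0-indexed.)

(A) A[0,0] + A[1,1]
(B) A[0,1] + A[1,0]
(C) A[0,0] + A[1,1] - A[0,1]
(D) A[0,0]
A

A[0,0] + A[1,1] is the trace of A. By the cyclic property of the trace, tr(P^(-1)AP) = tr(APP^(-1)) = tr(A), so it is the same for every matrix similar to A.

The other combinations are not similarity invariants. For example, take P = [[1, 1], [0, 1]] (det P = 1), so P^(-1) = [[1, -1], [0, 1]] and
B = P^(-1)AP = [[1, 2], [-1, -2]].
Evaluating each option on A and on B:
(A) A[0,0] + A[1,1]: -1 for A, -1 for B -> unchanged
(B) A[0,1] + A[1,0]: -1 for A, 1 for B -> changes
(C) A[0,0] + A[1,1] - A[0,1]: -1 for A, -3 for B -> changes
(D) A[0,0]: 0 for A, 1 for B -> changes

Only (A) A[0,0] + A[1,1] = -1 survives (and it does so for every P, not just this one), so it is the invariant.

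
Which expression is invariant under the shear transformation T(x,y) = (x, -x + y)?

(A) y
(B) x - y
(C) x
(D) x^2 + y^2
C

Under the shear T(x,y) = (x, -x + y):
Substitute the transformed coordinates into each option and compare with the original:
(A) y  ->  (-x + y) = -x + y   [differs from y: not invariant]
(B) x - y  ->  (x) - (-x + y) = 2x - y   [differs from x - y: not invariant]
(C) x  ->  (x) = x   [equals x: invariant]
(D) x^2 + y^2  ->  (x)^2 + (-x + y)^2 = 2x^2 - 2xy + y^2   [differs from x^2 + y^2: not invariant]

Only option (C), x, is unchanged by the transformation.
A vertical shear moves points parallel to the y-axis, so the x-coordinate (and any function of x alone) is unchanged.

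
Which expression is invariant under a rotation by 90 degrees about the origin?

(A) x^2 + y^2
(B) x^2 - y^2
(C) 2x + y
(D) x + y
A

A rotation by 90 degrees sends (x, y) to (-y, x).
Substitute the transformed coordinates into each option and compare with the original:
(A) x^2 + y^2  ->  (-y)^2 + (x)^2 = x^2 + y^2   [equals x^2 + y^2: invariant]
(B) x^2 - y^2  ->  (-y)^2 - (x)^2 = -x^2 + y^2   [differs from x^2 - y^2: not invariant]
(C) 2x + y  ->  2(-y) + (x) = x - 2y   [differs from 2x + y: not invariant]
(D) x + y  ->  (-y) + (x) = x - y   [differs from x + y: not invariant]

Only option (A), x^2 + y^2, is unchanged by the transformation.
Geometrically, x^2 + y^2 is the squared distance from the origin, which every rotation about the origin preserves.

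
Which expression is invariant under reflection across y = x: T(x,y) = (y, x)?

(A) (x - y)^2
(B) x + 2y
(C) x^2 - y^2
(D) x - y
A

The map is reflection across y = x: T(x,y) = (y, x).
Substitute the transformed coordinates into each option and compare with the original:
(A) (x - y)^2  ->  ((y) - (x))^2 = x^2 - 2xy + y^2   [equals (x - y)^2: invariant]
(B) x + 2y  ->  (y) + 2(x) = 2x + y   [differs from x + 2y: not invariant]
(C) x^2 - y^2  ->  (y)^2 - (x)^2 = -x^2 + y^2   [differs from x^2 - y^2: not invariant]
(D) x - y  ->  (y) - (x) = -x + y   [differs from x - y: not invariant]

Only option (A), (x - y)^2, is unchanged by the transformation.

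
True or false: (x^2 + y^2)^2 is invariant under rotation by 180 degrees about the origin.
True

Applying rotation by 180 degrees: x' = x*cos(180 degrees) - y*sin(180 degrees) = -x, y' = x*sin(180 degrees) + y*cos(180 degrees) = -y

Substituting into (x^2 + y^2)^2:
((-x)^2 + (-y)^2)^2
= x^4 + 2x^2y^2 + y^4 = (x^2 + y^2)^2

This equals the original expression (x^2 + y^2)^2, so it IS invariant.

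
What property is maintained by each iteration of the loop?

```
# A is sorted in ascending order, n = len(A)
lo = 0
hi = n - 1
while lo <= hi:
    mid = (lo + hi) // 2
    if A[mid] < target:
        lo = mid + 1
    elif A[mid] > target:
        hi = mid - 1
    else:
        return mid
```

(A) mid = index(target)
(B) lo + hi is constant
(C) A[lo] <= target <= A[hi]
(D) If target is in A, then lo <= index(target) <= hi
D

A loop invariant must hold before the first iteration and be re-established by every execution of the body.

(D) If target is in A, then lo <= index(target) <= hi: Before the loop [lo, hi] = [0, n-1] covers every index. When A[mid] < target, sortedness puts target strictly to the right of mid, so setting lo = mid + 1 keeps index(target) in [lo, hi]; symmetrically for hi = mid - 1. Hence 'if target is in A then lo <= index(target) <= hi' holds after every iteration, and when lo > hi it proves target is absent.

The other options fail:
(A) mid = index(target): mid is just the current probe; it equals index(target) only on the iteration that returns.
(B) lo + hi is constant: each iteration moves exactly one of lo, hi, so lo + hi changes (e.g. 0 + (n-1) becomes (mid+1) + (n-1)).
(C) A[lo] <= target <= A[hi]: fails when target is not in A (e.g. target < A[0] already violates it before the loop), so it is not maintained in general.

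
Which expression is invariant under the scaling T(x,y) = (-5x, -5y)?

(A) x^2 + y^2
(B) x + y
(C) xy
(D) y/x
D

Under the uniform scaling T(x,y) = (-5x, -5y):
Substitute the transformed coordinates into each option and compare with the original:
(A) x^2 + y^2  ->  (-5x)^2 + (-5y)^2 = 25x^2 + 25y^2   [differs from x^2 + y^2: not invariant]
(B) x + y  ->  (-5x) + (-5y) = -5x - 5y   [differs from x + y: not invariant]
(C) xy  ->  (-5x)(-5y) = 25xy   [differs from xy: not invariant]
(D) y/x  ->  (-5y)/(-5x) = y/x   [equals y/x: invariant]

Only option (D), y/x, is unchanged by the transformation.
The common factor -5 cancels in a ratio of coordinates, while sums, products and sums of squares pick up factors of -5 or 25.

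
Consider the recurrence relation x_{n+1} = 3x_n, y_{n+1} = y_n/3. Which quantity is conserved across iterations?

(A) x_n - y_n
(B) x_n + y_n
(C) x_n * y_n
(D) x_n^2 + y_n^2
C

For the recurrence x_{n+1} = 3x_n, y_{n+1} = y_n/3:

x_{n+1} * y_{n+1} = (3x_n) * (y_n/3) = x_n * y_n
The product is conserved.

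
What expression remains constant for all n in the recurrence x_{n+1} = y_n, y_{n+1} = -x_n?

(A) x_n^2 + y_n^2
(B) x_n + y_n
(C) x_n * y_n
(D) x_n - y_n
A

For the recurrence x_{n+1} = y_n, y_{n+1} = -x_n:

x_{n+1}^2 + y_{n+1}^2 = y_n^2 + (-x_n)^2 = x_n^2 + y_n^2
The sum of squares is conserved (like energy in a harmonic oscillator).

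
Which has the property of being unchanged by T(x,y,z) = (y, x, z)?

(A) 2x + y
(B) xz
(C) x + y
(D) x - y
C

Apply T(x,y,z) = (y, x, z) to each option, i.e. replace (x, y, z) by the transformed coordinates.
Substitute the transformed coordinates into each option and compare with the original:
(A) 2x + y  ->  2(y) + (x) = x + 2y   [differs from 2x + y: not invariant]
(B) xz  ->  (y)(z) = yz   [differs from xz: not invariant]
(C) x + y  ->  (y) + (x) = x + y   [equals x + y: invariant]
(D) x - y  ->  (y) - (x) = -x + y   [differs from x - y: not invariant]

Only option (C), x + y, is unchanged by the transformation.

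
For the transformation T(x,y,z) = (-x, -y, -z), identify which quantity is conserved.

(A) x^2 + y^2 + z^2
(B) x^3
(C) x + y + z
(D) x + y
A

Apply T(x,y,z) = (-x, -y, -z) to each option, i.e. replace (x, y, z) by the transformed coordinates.
Substitute the transformed coordinates into each option and compare with the original:
(A) x^2 + y^2 + z^2  ->  (-x)^2 + (-y)^2 + (-z)^2 = x^2 + y^2 + z^2   [equals x^2 + y^2 + z^2: invariant]
(B) x^3  ->  (-x)^3 = -x^3   [differs from x^3: not invariant]
(C) x + y + z  ->  (-x) + (-y) + (-z) = -x - y - z   [differs from x + y + z: not invariant]
(D) x + y  ->  (-x) + (-y) = -x - y   [differs from x + y: not invariant]

Only option (A), x^2 + y^2 + z^2, is unchanged by the transformation.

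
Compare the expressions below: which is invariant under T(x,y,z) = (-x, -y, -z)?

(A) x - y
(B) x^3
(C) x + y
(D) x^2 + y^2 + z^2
D

Apply T(x,y,z) = (-x, -y, -z) to each option, i.e. replace (x, y, z) by the transformed coordinates.
Substitute the transformed coordinates into each option and compare with the original:
(A) x - y  ->  (-x) - (-y) = -x + y   [differs from x - y: not invariant]
(B) x^3  ->  (-x)^3 = -x^3   [differs from x^3: not invariant]
(C) x + y  ->  (-x) + (-y) = -x - y   [differs from x + y: not invariant]
(D) x^2 + y^2 + z^2  ->  (-x)^2 + (-y)^2 + (-z)^2 = x^2 + y^2 + z^2   [equals x^2 + y^2 + z^2: invariant]

Only option (D), x^2 + y^2 + z^2, is unchanged by the transformation.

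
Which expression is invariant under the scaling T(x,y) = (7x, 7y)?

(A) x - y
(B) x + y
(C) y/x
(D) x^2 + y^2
C

Under the uniform scaling T(x,y) = (7x, 7y):
Substitute the transformed coordinates into each option and compare with the original:
(A) x - y  ->  (7x) - (7y) = 7x - 7y   [differs from x - y: not invariant]
(B) x + y  ->  (7x) + (7y) = 7x + 7y   [differs from x + y: not invariant]
(C) y/x  ->  (7y)/(7x) = y/x   [equals y/x: invariant]
(D) x^2 + y^2  ->  (7x)^2 + (7y)^2 = 49x^2 + 49y^2   [differs from x^2 + y^2: not invariant]

Only option (C), y/x, is unchanged by the transformation.
The common factor 7 cancels in a ratio of coordinates, while sums, products and sums of squares pick up factors of 7 or 49.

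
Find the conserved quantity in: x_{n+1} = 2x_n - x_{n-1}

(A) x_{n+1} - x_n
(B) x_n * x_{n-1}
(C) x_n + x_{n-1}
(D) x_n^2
A

For the recurrence x_{n+1} = 2x_n - x_{n-1}:

If x_{n+1} = 2x_n - x_{n-1}, then:
x_{n+1} - x_n = x_n - x_{n-1}
The first difference is constant throughout the sequence.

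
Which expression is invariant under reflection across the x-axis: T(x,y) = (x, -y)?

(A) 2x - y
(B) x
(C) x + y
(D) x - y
B

The map is reflection across the x-axis: T(x,y) = (x, -y).
Substitute the transformed coordinates into each option and compare with the original:
(A) 2x - y  ->  2(x) - (-y) = 2x + y   [differs from 2x - y: not invariant]
(B) x  ->  (x) = x   [equals x: invariant]
(C) x + y  ->  (x) + (-y) = x - y   [differs from x + y: not invariant]
(D) x - y  ->  (x) - (-y) = x + y   [differs from x - y: not invariant]

Only option (B), x, is unchanged by the transformation.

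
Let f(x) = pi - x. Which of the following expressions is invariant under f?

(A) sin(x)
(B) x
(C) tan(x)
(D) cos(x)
A

For f(x) = pi - x:
sin(pi - x) = sin(x), so sine is invariant under this transformation.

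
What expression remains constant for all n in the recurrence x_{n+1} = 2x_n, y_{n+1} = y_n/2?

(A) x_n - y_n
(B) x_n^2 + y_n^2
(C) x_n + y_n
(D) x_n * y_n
D

For the recurrence x_{n+1} = 2x_n, y_{n+1} = y_n/2:

x_{n+1} * y_{n+1} = (2x_n) * (y_n/2) = x_n * y_n
The product is conserved.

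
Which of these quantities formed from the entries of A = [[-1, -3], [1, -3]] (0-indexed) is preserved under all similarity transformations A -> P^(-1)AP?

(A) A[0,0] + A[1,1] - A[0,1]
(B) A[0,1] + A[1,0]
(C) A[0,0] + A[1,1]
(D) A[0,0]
C

A[0,0] + A[1,1] is the trace of A. By the cyclic property of the trace, tr(P^(-1)AP) = tr(APP^(-1)) = tr(A), so it is the same for every matrix similar to A.

The other combinations are not similarity invariants. For example, take P = [[1, 1], [0, 1]] (det P = 1), so P^(-1) = [[1, -1], [0, 1]] and
B = P^(-1)AP = [[-2, -2], [1, -2]].
Evaluating each option on A and on B:
(A) A[0,0] + A[1,1] - A[0,1]: -1 for A, -2 for B -> changes
(B) A[0,1] + A[1,0]: -2 for A, -1 for B -> changes
(C) A[0,0] + A[1,1]: -4 for A, -4 for B -> unchanged
(D) A[0,0]: -1 for A, -2 for B -> changes

Only (C) A[0,0] + A[1,1] = -4 survives (and it does so for every P, not just this one), so it is the invariant.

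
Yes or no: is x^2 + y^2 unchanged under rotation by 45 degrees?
Yes

Applying rotation by 45 degrees: x' = x*cos(45 degrees) - y*sin(45 degrees) = sqrt(2)x/2 - sqrt(2)y/2, y' = x*sin(45 degrees) + y*cos(45 degrees) = sqrt(2)x/2 + sqrt(2)y/2

Substituting into x^2 + y^2:
(sqrt(2)x/2 - sqrt(2)y/2)^2 + (sqrt(2)x/2 + sqrt(2)y/2)^2
= x^2 + y^2

This equals the original expression x^2 + y^2, so it IS invariant.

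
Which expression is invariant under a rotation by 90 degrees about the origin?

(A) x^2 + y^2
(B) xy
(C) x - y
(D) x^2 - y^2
A

A rotation by 90 degrees sends (x, y) to (-y, x).
Substitute the transformed coordinates into each option and compare with the original:
(A) x^2 + y^2  ->  (-y)^2 + (x)^2 = x^2 + y^2   [equals x^2 + y^2: invariant]
(B) xy  ->  (-y)(x) = -xy   [differs from xy: not invariant]
(C) x - y  ->  (-y) - (x) = -x - y   [differs from x - y: not invariant]
(D) x^2 - y^2  ->  (-y)^2 - (x)^2 = -x^2 + y^2   [differs from x^2 - y^2: not invariant]

Only option (A), x^2 + y^2, is unchanged by the transformation.
Geometrically, x^2 + y^2 is the squared distance from the origin, which every rotation about the origin preserves.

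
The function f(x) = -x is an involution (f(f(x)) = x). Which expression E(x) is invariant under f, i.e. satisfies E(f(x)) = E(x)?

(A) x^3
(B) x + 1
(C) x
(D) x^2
D

Replace x by f(x) = -x in each option and simplify. As a quick numerical cross-check, also compare E(4) with E(f(4)) = E(-4).

(A) x^3  ->  (-x)^3 = -x^3; check: E(4) = 64 but E(-4) = -64.   [not invariant]
(B) x + 1  ->  (-x) + 1 = 1 - x; check: E(4) = 5 but E(-4) = -3.   [not invariant]
(C) x  ->  (-x) = -x; check: E(4) = 4 but E(-4) = -4.   [not invariant]
(D) x^2  ->  (-x)^2, which simplifies back to x^2; check: E(4) = 16, E(-4) = 16.   [invariant]

Only (D) is unchanged. E is symmetric under swapping x with f(x) = -x, which is exactly what an involution does.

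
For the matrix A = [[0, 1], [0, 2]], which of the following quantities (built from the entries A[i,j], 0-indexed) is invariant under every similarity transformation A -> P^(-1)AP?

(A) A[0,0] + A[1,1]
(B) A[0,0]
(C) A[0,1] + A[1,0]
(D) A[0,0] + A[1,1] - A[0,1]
A

A[0,0] + A[1,1] is the trace of A. By the cyclic property of the trace, tr(P^(-1)AP) = tr(APP^(-1)) = tr(A), so it is the same for every matrix similar to A.

The other combinations are not similarity invariants. For example, take P = [[2, 1], [1, 1]] (det P = 1), so P^(-1) = [[1, -1], [-1, 2]] and
B = P^(-1)AP = [[-1, -1], [3, 3]].
Evaluating each option on A and on B:
(A) A[0,0] + A[1,1]: 2 for A, 2 for B -> unchanged
(B) A[0,0]: 0 for A, -1 for B -> changes
(C) A[0,1] + A[1,0]: 1 for A, 2 for B -> changes
(D) A[0,0] + A[1,1] - A[0,1]: 1 for A, 3 for B -> changes

Only (A) A[0,0] + A[1,1] = 2 survives (and it does so for every P, not just this one), so it is the invariant.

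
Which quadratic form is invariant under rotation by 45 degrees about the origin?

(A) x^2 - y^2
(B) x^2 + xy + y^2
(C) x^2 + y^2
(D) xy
C

Rotation by 45 degrees sends (x, y) to (sqrt(2)x/2 - sqrt(2)y/2, sqrt(2)x/2 + sqrt(2)y/2).
Substitute the transformed coordinates into each option and compare with the original:
(A) x^2 - y^2  ->  (sqrt(2)x/2 - sqrt(2)y/2)^2 - (sqrt(2)x/2 + sqrt(2)y/2)^2 = -2xy   [differs from x^2 - y^2: not invariant]
(B) x^2 + xy + y^2  ->  (sqrt(2)x/2 - sqrt(2)y/2)^2 + (sqrt(2)x/2 - sqrt(2)y/2)(sqrt(2)x/2 + sqrt(2)y/2) + (sqrt(2)x/2 + sqrt(2)y/2)^2 = 3x^2/2 + y^2/2   [differs from x^2 + xy + y^2: not invariant]
(C) x^2 + y^2  ->  (sqrt(2)x/2 - sqrt(2)y/2)^2 + (sqrt(2)x/2 + sqrt(2)y/2)^2 = x^2 + y^2   [equals x^2 + y^2: invariant]
(D) xy  ->  (sqrt(2)x/2 - sqrt(2)y/2)(sqrt(2)x/2 + sqrt(2)y/2) = x^2/2 - y^2/2   [differs from xy: not invariant]

Only option (C), x^2 + y^2, is unchanged by the transformation.
x^2 + y^2 is the squared distance from the origin, which rotations preserve.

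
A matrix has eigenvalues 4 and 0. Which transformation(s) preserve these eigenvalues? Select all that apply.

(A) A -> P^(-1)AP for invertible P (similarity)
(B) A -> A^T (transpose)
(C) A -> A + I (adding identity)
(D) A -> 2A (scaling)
A and B

Eigenvalues are preserved by:
1. Similarity transformations: A -> P^(-1)AP (same characteristic polynomial)
2. Transpose: A^T has the same eigenvalues as A

Eigenvalues are NOT preserved by:
- Adding identity: eigenvalues become 4+1, 0+1
- Scaling: eigenvalues become 8, 0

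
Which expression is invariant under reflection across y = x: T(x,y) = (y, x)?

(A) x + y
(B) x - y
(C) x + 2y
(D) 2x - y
A

The map is reflection across y = x: T(x,y) = (y, x).
Substitute the transformed coordinates into each option and compare with the original:
(A) x + y  ->  (y) + (x) = x + y   [equals x + y: invariant]
(B) x - y  ->  (y) - (x) = -x + y   [differs from x - y: not invariant]
(C) x + 2y  ->  (y) + 2(x) = 2x + y   [differs from x + 2y: not invariant]
(D) 2x - y  ->  2(y) - (x) = -x + 2y   [differs from 2x - y: not invariant]

Only option (A), x + y, is unchanged by the transformation.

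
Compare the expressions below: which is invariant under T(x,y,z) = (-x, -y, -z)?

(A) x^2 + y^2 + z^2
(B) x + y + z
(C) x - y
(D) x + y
A

Apply T(x,y,z) = (-x, -y, -z) to each option, i.e. replace (x, y, z) by the transformed coordinates.
Substitute the transformed coordinates into each option and compare with the original:
(A) x^2 + y^2 + z^2  ->  (-x)^2 + (-y)^2 + (-z)^2 = x^2 + y^2 + z^2   [equals x^2 + y^2 + z^2: invariant]
(B) x + y + z  ->  (-x) + (-y) + (-z) = -x - y - z   [differs from x + y + z: not invariant]
(C) x - y  ->  (-x) - (-y) = -x + y   [differs from x - y: not invariant]
(D) x + y  ->  (-x) + (-y) = -x - y   [differs from x + y: not invariant]

Only option (A), x^2 + y^2 + z^2, is unchanged by the transformation.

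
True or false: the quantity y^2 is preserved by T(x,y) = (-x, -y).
True

Substitute T(x,y) = (-x, -y) into the expression and compare with the original.

Original: y^2
After applying T: (-y)^2 = y^2

This is identical to the original y^2, so the expression is invariant.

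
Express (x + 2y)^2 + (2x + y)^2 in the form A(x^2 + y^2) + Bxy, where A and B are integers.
5(x^2 + y^2) + 8xy

Expanding: (x + 2y)^2 = x^2 + 4xy + 4y^2
(2x + y)^2 = 4x^2 + 4xy + y^2
Sum = (1+4)(x^2+y^2) + 8xy = 5(x^2 + y^2) + 8xy
This is symmetric in x and y.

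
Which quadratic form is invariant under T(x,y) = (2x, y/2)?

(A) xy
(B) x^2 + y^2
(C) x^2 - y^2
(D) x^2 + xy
A

T multiplies x by 2 and divides y by 2.
Substitute the transformed coordinates into each option and compare with the original:
(A) xy  ->  (2x)(y/2) = xy   [equals xy: invariant]
(B) x^2 + y^2  ->  (2x)^2 + (y/2)^2 = 4x^2 + y^2/4   [differs from x^2 + y^2: not invariant]
(C) x^2 - y^2  ->  (2x)^2 - (y/2)^2 = 4x^2 - y^2/4   [differs from x^2 - y^2: not invariant]
(D) x^2 + xy  ->  (2x)^2 + (2x)(y/2) = 4x^2 + xy   [differs from x^2 + xy: not invariant]

Only option (A), xy, is unchanged by the transformation.
The factors 2 and 1/2 cancel only in the pure product xy.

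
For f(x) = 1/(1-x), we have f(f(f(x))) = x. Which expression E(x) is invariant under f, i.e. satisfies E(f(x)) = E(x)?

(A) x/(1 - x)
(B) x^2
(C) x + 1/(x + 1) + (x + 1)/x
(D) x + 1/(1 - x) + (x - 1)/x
D

Replace x by f(x) = 1/(1 - x) in each option and simplify. As a quick numerical cross-check, also compare E(5) with E(f(5)) = E(-1/4).

(A) x/(1 - x)  ->  (1/(1 - x))/(1 - (1/(1 - x))) = -1/x; check: E(5) = -5/4 but E(-1/4) = -1/5.   [not invariant]
(B) x^2  ->  (1/(1 - x))^2 = (x - 1)^(-2); check: E(5) = 25 but E(-1/4) = 1/16.   [not invariant]
(C) x + 1/(x + 1) + (x + 1)/x  ->  (1/(1 - x)) + 1/((1/(1 - x)) + 1) + ((1/(1 - x)) + 1)/(1/(1 - x)) = (-x^3 + 6x^2 - 11x + 7)/(x^2 - 3x + 2); check: E(5) = 191/30 but E(-1/4) = -23/12.   [not invariant]
(D) x + 1/(1 - x) + (x - 1)/x  ->  (1/(1 - x)) + 1/(1 - (1/(1 - x))) + ((1/(1 - x)) - 1)/(1/(1 - x)), which simplifies back to x + 1/(1 - x) + (x - 1)/x; check: E(5) = 111/20, E(-1/4) = 111/20.   [invariant]

Only (D) is unchanged. Indeed f(f(x)) = 1/(1 - 1/(1-x)) = (1-x)/(-x) = (x-1)/x, so E(x) = x + f(x) + f(f(x)) is the sum over the whole 3-cycle; applying f just permutes the three terms cyclically (x -> f(x) -> f(f(x)) -> x), leaving the sum unchanged.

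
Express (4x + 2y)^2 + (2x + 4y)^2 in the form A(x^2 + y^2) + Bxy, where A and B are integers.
20(x^2 + y^2) + 32xy

Expanding: (4x + 2y)^2 = 16x^2 + 16xy + 4y^2
(2x + 4y)^2 = 4x^2 + 16xy + 16y^2
Sum = (16+4)(x^2+y^2) + 32xy = 20(x^2 + y^2) + 32xy
This is symmetric in x and y.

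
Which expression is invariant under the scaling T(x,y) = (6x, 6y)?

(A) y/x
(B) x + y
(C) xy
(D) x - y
A

Under the uniform scaling T(x,y) = (6x, 6y):
Substitute the transformed coordinates into each option and compare with the original:
(A) y/x  ->  (6y)/(6x) = y/x   [equals y/x: invariant]
(B) x + y  ->  (6x) + (6y) = 6x + 6y   [differs from x + y: not invariant]
(C) xy  ->  (6x)(6y) = 36xy   [differs from xy: not invariant]
(D) x - y  ->  (6x) - (6y) = 6x - 6y   [differs from x - y: not invariant]

Only option (A), y/x, is unchanged by the transformation.
The common factor 6 cancels in a ratio of coordinates, while sums, products and sums of squares pick up factors of 6 or 36.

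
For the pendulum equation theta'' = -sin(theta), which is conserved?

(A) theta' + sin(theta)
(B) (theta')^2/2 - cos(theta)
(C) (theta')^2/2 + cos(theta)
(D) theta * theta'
B

A first integral I satisfies dI/dt = 0 along every solution. Differentiate each option and use the equation of motion:
(A) d/dt[theta' + sin(theta)] = theta'' + cos(theta) theta' = -sin(theta) + theta' cos(theta), not identically 0
(B) d/dt[(theta')^2/2 - cos(theta)] = theta' theta'' + sin(theta) theta' = theta'(-sin(theta)) + theta' sin(theta) = 0
(C) d/dt[(theta')^2/2 + cos(theta)] = theta' theta'' - sin(theta) theta' = -2 theta' sin(theta), not identically 0
(D) d/dt[theta * theta'] = (theta')^2 + theta theta'' = (theta')^2 - theta sin(theta), not identically 0

Only (B) has zero time-derivative. This is the total energy: kinetic (theta')^2/2 plus potential -cos(theta).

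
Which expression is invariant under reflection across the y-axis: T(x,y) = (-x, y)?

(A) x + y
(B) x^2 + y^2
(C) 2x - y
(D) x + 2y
B

The map is reflection across the y-axis: T(x,y) = (-x, y).
Substitute the transformed coordinates into each option and compare with the original:
(A) x + y  ->  (-x) + (y) = -x + y   [differs from x + y: not invariant]
(B) x^2 + y^2  ->  (-x)^2 + (y)^2 = x^2 + y^2   [equals x^2 + y^2: invariant]
(C) 2x - y  ->  2(-x) - (y) = -2x - y   [differs from 2x - y: not invariant]
(D) x + 2y  ->  (-x) + 2(y) = -x + 2y   [differs from x + 2y: not invariant]

Only option (B), x^2 + y^2, is unchanged by the transformation.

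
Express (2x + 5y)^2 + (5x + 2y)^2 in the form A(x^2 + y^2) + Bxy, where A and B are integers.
29(x^2 + y^2) + 40xy

Expanding: (2x + 5y)^2 = 4x^2 + 20xy + 25y^2
(5x + 2y)^2 = 25x^2 + 20xy + 4y^2
Sum = (4+25)(x^2+y^2) + 40xy = 29(x^2 + y^2) + 40xy
This is symmetric in x and y.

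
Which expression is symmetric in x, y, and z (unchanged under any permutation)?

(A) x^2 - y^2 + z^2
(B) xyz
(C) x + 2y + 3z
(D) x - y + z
B

A symmetric expression is unchanged when the variables are permuted; here the transformation to test is the swap (x, y) -> (y, x).
A symmetric expression must survive every permutation; the single swap x <-> y already eliminates the distractors, and the keyed expression is also unchanged by x <-> z and y <-> z (each variable enters it in exactly the same way).
Substitute the transformed coordinates into each option and compare with the original:
(A) x^2 - y^2 + z^2  ->  (y)^2 - (x)^2 + z^2 = -x^2 + y^2 + z^2   [differs from x^2 - y^2 + z^2: not invariant]
(B) xyz  ->  (y)(x)z = xyz   [equals xyz: invariant]
(C) x + 2y + 3z  ->  (y) + 2(x) + 3z = 2x + y + 3z   [differs from x + 2y + 3z: not invariant]
(D) x - y + z  ->  (y) - (x) + z = -x + y + z   [differs from x - y + z: not invariant]

Only option (B), xyz, is unchanged by the transformation.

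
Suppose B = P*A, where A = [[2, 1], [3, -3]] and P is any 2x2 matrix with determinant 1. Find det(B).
-9

By the multiplicative property of determinants, det(B) = det(P*A) = det(P) * det(A) = det(A),
so the determinant is invariant under multiplication by any determinant-1 matrix; we just need det(A).

det(A) = (2)(-3) - (1)(3) = -6 - 3 = -9

Therefore det(B) = 1 * (-9) = -9.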